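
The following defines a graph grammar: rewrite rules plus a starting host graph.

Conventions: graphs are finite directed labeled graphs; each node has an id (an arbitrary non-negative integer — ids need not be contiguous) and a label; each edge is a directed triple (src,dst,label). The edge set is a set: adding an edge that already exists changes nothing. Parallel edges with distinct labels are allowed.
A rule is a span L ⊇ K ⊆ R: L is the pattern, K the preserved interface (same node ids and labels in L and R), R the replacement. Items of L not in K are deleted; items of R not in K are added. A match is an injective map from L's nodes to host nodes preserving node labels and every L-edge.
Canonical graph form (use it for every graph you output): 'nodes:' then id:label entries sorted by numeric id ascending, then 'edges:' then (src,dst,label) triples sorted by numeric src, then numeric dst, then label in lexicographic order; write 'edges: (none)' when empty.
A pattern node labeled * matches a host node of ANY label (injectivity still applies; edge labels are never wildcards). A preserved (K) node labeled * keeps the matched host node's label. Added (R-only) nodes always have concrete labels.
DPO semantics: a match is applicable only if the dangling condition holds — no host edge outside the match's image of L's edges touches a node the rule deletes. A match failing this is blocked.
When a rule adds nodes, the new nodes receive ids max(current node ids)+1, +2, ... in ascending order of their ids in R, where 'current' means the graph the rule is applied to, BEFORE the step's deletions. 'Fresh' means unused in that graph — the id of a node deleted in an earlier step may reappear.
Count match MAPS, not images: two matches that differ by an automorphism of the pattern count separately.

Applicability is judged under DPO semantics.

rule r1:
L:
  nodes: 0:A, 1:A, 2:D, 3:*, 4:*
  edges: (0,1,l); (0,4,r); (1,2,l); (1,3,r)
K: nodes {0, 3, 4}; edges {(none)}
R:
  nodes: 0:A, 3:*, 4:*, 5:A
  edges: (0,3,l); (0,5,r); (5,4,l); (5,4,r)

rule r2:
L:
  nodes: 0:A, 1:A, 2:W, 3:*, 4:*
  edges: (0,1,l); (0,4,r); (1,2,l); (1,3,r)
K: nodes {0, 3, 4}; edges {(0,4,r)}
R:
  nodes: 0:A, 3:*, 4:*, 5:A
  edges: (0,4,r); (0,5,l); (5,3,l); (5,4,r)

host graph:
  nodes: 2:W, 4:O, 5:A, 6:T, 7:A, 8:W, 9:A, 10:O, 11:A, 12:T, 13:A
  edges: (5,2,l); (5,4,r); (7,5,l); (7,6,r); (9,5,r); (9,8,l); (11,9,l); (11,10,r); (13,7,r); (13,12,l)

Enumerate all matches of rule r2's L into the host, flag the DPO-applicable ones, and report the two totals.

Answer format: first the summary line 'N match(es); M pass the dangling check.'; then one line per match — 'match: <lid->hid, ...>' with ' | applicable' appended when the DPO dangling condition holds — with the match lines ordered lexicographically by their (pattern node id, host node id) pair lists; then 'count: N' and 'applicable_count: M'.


2 match(es); 1 pass the dangling check.
match: 0->7, 1->5, 2->2, 3->4, 4->6
match: 0->11, 1->9, 2->8, 3->5, 4->10 | applicable
count: 2
applicable_count: 1


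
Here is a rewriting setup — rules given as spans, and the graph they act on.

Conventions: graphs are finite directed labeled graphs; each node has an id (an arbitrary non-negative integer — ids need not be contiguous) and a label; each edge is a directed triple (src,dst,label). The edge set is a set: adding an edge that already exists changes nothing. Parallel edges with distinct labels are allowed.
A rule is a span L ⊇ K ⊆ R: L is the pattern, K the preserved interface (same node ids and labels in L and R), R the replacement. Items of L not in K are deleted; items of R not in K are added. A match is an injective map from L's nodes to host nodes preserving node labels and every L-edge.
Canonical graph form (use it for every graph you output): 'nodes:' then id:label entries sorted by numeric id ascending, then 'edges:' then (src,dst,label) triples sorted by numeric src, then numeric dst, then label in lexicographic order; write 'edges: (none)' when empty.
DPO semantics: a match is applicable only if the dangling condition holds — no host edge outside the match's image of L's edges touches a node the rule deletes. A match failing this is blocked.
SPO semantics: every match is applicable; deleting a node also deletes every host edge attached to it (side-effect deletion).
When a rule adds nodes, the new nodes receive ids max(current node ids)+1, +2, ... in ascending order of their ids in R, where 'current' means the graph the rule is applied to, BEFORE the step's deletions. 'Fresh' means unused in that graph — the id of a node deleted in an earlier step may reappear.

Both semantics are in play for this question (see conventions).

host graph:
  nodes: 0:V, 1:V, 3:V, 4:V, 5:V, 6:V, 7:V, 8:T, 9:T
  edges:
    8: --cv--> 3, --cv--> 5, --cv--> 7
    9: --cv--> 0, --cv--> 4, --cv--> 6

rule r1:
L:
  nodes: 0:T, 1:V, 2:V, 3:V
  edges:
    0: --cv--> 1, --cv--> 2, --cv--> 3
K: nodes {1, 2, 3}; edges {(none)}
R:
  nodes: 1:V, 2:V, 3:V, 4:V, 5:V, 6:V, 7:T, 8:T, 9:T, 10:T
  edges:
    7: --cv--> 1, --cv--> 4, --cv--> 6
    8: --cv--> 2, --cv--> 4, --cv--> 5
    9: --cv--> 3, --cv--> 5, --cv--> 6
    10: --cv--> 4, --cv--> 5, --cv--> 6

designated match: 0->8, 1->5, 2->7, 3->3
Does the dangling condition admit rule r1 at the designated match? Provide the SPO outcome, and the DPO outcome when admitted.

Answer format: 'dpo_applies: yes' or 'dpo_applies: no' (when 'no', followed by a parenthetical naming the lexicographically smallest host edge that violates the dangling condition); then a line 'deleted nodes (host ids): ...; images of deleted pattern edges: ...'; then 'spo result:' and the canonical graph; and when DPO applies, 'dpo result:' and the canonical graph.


dpo_applies: yes
deleted nodes (host ids): 8; images of deleted pattern edges: (8,3,cv); (8,5,cv); (8,7,cv)
spo result:
nodes: 0:V, 1:V, 3:V, 4:V, 5:V, 6:V, 7:V, 9:T, 10:V, 11:V, 12:V, 13:T, 14:T, 15:T, 16:T
edges: (9,0,cv); (9,4,cv); (9,6,cv); (13,5,cv); (13,10,cv); (13,12,cv); (14,7,cv); (14,10,cv); (14,11,cv); (15,3,cv); (15,11,cv); (15,12,cv); (16,10,cv); (16,11,cv); (16,12,cv)
dpo result:
nodes: 0:V, 1:V, 3:V, 4:V, 5:V, 6:V, 7:V, 9:T, 10:V, 11:V, 12:V, 13:T, 14:T, 15:T, 16:T
edges: (9,0,cv); (9,4,cv); (9,6,cv); (13,5,cv); (13,10,cv); (13,12,cv); (14,7,cv); (14,10,cv); (14,11,cv); (15,3,cv); (15,11,cv); (15,12,cv); (16,10,cv); (16,11,cv); (16,12,cv)


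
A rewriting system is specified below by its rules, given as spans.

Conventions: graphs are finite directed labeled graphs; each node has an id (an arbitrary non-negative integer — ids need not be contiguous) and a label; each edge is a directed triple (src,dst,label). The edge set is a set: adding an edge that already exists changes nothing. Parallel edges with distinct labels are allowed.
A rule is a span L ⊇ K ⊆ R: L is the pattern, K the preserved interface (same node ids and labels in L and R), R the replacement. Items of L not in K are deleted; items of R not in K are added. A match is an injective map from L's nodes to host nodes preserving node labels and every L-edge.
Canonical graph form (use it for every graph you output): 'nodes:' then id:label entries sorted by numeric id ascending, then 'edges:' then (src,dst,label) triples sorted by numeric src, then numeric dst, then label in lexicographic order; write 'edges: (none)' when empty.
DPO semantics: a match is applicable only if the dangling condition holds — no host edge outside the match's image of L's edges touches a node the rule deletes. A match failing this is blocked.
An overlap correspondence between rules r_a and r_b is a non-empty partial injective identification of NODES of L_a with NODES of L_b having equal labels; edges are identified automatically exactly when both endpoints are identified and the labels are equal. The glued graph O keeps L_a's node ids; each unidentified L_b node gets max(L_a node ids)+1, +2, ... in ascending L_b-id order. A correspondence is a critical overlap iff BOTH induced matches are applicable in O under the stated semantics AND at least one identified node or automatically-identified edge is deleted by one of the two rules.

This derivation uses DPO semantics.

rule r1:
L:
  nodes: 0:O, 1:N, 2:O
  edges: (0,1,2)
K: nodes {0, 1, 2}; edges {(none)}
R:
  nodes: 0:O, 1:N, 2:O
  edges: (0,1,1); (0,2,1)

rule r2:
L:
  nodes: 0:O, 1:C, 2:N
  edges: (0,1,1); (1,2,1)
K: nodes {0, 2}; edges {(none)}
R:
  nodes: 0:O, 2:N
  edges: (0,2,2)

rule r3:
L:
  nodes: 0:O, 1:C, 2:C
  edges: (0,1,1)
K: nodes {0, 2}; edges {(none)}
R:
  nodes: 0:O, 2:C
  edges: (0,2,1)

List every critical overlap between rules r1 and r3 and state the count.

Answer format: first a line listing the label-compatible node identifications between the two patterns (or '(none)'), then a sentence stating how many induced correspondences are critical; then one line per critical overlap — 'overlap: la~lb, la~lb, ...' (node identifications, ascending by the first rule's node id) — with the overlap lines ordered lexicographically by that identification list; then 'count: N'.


label-compatible node identifications between L(r1) and L(r3): 0~0, 2~0
0 of the induced correspondences are critical overlaps of r1 and r3.
count: 0


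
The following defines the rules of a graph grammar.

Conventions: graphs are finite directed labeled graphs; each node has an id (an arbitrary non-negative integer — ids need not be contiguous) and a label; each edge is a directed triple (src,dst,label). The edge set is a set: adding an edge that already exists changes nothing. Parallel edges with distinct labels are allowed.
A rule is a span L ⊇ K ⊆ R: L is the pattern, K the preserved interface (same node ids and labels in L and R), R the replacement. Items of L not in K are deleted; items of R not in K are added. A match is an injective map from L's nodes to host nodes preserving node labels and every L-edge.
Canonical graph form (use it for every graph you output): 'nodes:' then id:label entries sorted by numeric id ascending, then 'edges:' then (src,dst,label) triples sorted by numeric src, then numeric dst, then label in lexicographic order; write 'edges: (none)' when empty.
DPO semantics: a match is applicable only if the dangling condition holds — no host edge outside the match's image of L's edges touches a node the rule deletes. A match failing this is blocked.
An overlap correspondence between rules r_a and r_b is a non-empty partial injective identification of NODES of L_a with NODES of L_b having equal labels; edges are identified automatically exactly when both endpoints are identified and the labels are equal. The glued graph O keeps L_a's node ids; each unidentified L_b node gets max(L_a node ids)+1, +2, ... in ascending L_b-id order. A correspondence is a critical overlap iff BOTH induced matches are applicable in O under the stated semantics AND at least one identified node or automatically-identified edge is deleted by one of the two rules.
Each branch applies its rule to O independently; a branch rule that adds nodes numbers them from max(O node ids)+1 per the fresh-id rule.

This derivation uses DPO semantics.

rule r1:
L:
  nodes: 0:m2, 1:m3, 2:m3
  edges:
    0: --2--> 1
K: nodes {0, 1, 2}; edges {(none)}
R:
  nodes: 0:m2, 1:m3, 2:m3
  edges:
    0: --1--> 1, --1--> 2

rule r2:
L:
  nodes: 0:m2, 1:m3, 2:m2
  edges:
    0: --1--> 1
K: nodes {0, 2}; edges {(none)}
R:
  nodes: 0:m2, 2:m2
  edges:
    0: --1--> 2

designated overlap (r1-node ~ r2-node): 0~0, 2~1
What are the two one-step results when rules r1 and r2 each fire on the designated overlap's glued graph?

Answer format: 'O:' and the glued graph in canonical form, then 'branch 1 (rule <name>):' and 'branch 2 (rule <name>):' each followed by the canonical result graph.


O:
nodes: 0:m2, 1:m3, 2:m3, 3:m2
edges: (0,1,2); (0,2,1)
branch 1 (rule r1):
nodes: 0:m2, 1:m3, 2:m3, 3:m2
edges: (0,1,1); (0,2,1)
branch 2 (rule r2):
nodes: 0:m2, 1:m3, 3:m2
edges: (0,1,2); (0,3,1)


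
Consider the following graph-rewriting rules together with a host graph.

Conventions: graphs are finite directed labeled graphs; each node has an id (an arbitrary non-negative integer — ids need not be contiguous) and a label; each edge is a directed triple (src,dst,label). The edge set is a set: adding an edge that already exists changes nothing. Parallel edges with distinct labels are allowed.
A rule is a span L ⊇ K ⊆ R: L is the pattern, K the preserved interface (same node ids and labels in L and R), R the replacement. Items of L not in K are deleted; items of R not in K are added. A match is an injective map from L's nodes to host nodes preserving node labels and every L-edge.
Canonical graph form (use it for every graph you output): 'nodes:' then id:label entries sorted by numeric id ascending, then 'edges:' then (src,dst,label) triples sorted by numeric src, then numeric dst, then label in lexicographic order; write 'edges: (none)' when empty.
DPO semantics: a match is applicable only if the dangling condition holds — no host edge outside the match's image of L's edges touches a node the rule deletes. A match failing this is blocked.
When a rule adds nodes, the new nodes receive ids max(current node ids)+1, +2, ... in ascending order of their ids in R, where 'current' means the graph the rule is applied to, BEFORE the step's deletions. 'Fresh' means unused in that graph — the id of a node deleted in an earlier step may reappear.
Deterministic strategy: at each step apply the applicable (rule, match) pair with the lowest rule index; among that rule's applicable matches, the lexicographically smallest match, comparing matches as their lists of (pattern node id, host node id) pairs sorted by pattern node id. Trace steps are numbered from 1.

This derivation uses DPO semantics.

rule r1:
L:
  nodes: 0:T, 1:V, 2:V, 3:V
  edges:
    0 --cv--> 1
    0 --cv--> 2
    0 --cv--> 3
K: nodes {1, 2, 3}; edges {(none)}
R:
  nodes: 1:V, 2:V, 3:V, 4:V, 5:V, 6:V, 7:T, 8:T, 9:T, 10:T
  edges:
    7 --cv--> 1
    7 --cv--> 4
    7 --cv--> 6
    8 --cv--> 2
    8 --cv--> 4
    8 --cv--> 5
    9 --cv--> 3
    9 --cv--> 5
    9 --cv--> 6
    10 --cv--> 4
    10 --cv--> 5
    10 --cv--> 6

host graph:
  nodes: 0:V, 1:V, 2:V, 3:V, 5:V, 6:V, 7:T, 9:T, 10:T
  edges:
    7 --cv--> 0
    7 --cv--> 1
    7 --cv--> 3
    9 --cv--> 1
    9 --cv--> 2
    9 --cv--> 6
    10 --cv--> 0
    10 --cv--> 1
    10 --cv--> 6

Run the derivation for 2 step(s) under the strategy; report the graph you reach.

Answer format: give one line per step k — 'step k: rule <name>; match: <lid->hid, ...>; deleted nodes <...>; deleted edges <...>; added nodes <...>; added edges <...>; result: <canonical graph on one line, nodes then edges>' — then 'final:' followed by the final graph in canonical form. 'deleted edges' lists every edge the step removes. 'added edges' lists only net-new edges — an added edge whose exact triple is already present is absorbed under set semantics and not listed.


step 1: rule r1; match: 0->7, 1->0, 2->1, 3->3; deleted nodes 7; deleted edges (7,0,cv); (7,1,cv); (7,3,cv); added nodes 11, 12, 13, 14, 15, 16, 17; added edges (14,0,cv); (14,11,cv); (14,13,cv); (15,1,cv); (15,11,cv); (15,12,cv); (16,3,cv); (16,12,cv); (16,13,cv); (17,11,cv); (17,12,cv); (17,13,cv); result: nodes: 0:V, 1:V, 2:V, 3:V, 5:V, 6:V, 9:T, 10:T, 11:V, 12:V, 13:V, 14:T, 15:T, 16:T, 17:T edges: (9,1,cv); (9,2,cv); (9,6,cv); (10,0,cv); (10,1,cv); (10,6,cv); (14,0,cv); (14,11,cv); (14,13,cv); (15,1,cv); (15,11,cv); (15,12,cv); (16,3,cv); (16,12,cv); (16,13,cv); (17,11,cv); (17,12,cv); (17,13,cv)
step 2: rule r1; match: 0->9, 1->1, 2->2, 3->6; deleted nodes 9; deleted edges (9,1,cv); (9,2,cv); (9,6,cv); added nodes 18, 19, 20, 21, 22, 23, 24; added edges (21,1,cv); (21,18,cv); (21,20,cv); (22,2,cv); (22,18,cv); (22,19,cv); (23,6,cv); (23,19,cv); (23,20,cv); (24,18,cv); (24,19,cv); (24,20,cv); result: nodes: 0:V, 1:V, 2:V, 3:V, 5:V, 6:V, 10:T, 11:V, 12:V, 13:V, 14:T, 15:T, 16:T, 17:T, 18:V, 19:V, 20:V, 21:T, 22:T, 23:T, 24:T edges: (10,0,cv); (10,1,cv); (10,6,cv); (14,0,cv); (14,11,cv); (14,13,cv); (15,1,cv); (15,11,cv); (15,12,cv); (16,3,cv); (16,12,cv); (16,13,cv); (17,11,cv); (17,12,cv); (17,13,cv); (21,1,cv); (21,18,cv); (21,20,cv); (22,2,cv); (22,18,cv); (22,19,cv); (23,6,cv); (23,19,cv); (23,20,cv); (24,18,cv); (24,19,cv); (24,20,cv)
final:
nodes: 0:V, 1:V, 2:V, 3:V, 5:V, 6:V, 10:T, 11:V, 12:V, 13:V, 14:T, 15:T, 16:T, 17:T, 18:V, 19:V, 20:V, 21:T, 22:T, 23:T, 24:T
edges: (10,0,cv); (10,1,cv); (10,6,cv); (14,0,cv); (14,11,cv); (14,13,cv); (15,1,cv); (15,11,cv); (15,12,cv); (16,3,cv); (16,12,cv); (16,13,cv); (17,11,cv); (17,12,cv); (17,13,cv); (21,1,cv); (21,18,cv); (21,20,cv); (22,2,cv); (22,18,cv); (22,19,cv); (23,6,cv); (23,19,cv); (23,20,cv); (24,18,cv); (24,19,cv); (24,20,cv)


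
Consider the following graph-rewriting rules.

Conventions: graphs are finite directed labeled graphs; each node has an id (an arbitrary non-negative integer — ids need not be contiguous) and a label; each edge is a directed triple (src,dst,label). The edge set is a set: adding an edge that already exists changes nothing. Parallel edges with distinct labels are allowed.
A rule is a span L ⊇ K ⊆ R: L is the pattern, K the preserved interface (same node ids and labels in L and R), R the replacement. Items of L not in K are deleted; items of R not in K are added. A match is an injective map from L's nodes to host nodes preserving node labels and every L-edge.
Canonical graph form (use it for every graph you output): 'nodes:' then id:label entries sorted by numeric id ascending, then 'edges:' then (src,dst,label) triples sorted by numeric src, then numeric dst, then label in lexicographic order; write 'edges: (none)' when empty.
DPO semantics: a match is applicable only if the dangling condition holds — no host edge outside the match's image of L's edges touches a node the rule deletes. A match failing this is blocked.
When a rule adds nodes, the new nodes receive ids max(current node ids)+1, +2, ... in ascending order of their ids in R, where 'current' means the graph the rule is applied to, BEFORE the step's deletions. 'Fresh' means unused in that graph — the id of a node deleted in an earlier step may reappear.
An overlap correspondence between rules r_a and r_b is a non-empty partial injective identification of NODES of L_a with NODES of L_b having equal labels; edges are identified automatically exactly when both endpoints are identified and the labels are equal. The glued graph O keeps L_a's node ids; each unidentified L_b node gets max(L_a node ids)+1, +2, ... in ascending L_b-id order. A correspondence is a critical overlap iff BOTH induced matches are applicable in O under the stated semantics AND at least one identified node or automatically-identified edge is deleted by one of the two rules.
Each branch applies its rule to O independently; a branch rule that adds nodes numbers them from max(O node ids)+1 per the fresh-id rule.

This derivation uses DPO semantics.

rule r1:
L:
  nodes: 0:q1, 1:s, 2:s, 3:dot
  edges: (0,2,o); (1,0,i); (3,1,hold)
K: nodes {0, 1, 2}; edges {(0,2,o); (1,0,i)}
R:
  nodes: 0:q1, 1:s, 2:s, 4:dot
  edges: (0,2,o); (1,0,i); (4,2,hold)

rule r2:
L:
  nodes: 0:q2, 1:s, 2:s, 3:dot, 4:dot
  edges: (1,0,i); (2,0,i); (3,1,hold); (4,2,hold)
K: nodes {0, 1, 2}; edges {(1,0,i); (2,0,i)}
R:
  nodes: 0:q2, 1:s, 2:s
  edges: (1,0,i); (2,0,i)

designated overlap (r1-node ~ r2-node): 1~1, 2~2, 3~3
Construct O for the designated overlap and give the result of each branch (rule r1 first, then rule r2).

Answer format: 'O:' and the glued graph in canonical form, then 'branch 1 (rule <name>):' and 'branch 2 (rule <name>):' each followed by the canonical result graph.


O:
nodes: 0:q1, 1:s, 2:s, 3:dot, 4:q2, 5:dot
edges: (0,2,o); (1,0,i); (1,4,i); (2,4,i); (3,1,hold); (5,2,hold)
branch 1 (rule r1):
nodes: 0:q1, 1:s, 2:s, 4:q2, 5:dot, 6:dot
edges: (0,2,o); (1,0,i); (1,4,i); (2,4,i); (5,2,hold); (6,2,hold)
branch 2 (rule r2):
nodes: 0:q1, 1:s, 2:s, 4:q2
edges: (0,2,o); (1,0,i); (1,4,i); (2,4,i)


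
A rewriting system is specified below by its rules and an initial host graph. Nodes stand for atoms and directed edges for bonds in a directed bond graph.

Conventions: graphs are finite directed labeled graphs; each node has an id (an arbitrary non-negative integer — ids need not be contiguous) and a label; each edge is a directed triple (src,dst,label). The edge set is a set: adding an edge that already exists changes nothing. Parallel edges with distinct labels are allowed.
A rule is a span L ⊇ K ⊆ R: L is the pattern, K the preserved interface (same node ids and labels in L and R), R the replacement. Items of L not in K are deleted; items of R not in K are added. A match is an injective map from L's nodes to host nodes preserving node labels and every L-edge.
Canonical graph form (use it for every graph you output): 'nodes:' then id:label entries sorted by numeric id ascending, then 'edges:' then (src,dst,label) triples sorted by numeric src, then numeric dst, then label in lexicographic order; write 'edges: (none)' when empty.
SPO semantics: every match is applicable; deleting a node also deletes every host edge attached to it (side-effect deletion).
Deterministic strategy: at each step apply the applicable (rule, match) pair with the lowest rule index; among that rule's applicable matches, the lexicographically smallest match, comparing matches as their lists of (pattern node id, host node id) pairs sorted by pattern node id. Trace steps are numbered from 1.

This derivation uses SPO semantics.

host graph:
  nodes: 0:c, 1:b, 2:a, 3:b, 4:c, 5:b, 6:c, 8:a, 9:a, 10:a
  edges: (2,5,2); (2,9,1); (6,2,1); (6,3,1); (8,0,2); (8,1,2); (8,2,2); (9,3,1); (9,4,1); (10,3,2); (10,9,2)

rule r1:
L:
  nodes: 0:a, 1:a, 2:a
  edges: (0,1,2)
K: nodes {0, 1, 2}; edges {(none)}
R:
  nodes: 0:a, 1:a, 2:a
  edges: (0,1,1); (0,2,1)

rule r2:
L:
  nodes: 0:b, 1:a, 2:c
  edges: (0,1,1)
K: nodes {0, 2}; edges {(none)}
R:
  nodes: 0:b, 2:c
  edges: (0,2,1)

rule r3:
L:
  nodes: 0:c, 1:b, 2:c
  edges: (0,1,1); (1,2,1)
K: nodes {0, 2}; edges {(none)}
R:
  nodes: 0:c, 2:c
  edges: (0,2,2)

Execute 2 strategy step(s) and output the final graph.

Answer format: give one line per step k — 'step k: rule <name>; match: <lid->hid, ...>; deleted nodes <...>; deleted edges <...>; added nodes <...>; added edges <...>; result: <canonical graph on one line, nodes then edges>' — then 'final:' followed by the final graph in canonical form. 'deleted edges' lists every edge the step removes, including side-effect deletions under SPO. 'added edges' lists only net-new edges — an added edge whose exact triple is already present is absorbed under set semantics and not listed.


step 1: rule r1; match: 0->8, 1->2, 2->9; deleted nodes (none); deleted edges (8,2,2); added nodes (none); added edges (8,2,1); (8,9,1); result: nodes: 0:c, 1:b, 2:a, 3:b, 4:c, 5:b, 6:c, 8:a, 9:a, 10:a edges: (2,5,2); (2,9,1); (6,2,1); (6,3,1); (8,0,2); (8,1,2); (8,2,1); (8,9,1); (9,3,1); (9,4,1); (10,3,2); (10,9,2)
step 2: rule r1; match: 0->10, 1->9, 2->2; deleted nodes (none); deleted edges (10,9,2); added nodes (none); added edges (10,2,1); (10,9,1); result: nodes: 0:c, 1:b, 2:a, 3:b, 4:c, 5:b, 6:c, 8:a, 9:a, 10:a edges: (2,5,2); (2,9,1); (6,2,1); (6,3,1); (8,0,2); (8,1,2); (8,2,1); (8,9,1); (9,3,1); (9,4,1); (10,2,1); (10,3,2); (10,9,1)
final:
nodes: 0:c, 1:b, 2:a, 3:b, 4:c, 5:b, 6:c, 8:a, 9:a, 10:a
edges: (2,5,2); (2,9,1); (6,2,1); (6,3,1); (8,0,2); (8,1,2); (8,2,1); (8,9,1); (9,3,1); (9,4,1); (10,2,1); (10,3,2); (10,9,1)


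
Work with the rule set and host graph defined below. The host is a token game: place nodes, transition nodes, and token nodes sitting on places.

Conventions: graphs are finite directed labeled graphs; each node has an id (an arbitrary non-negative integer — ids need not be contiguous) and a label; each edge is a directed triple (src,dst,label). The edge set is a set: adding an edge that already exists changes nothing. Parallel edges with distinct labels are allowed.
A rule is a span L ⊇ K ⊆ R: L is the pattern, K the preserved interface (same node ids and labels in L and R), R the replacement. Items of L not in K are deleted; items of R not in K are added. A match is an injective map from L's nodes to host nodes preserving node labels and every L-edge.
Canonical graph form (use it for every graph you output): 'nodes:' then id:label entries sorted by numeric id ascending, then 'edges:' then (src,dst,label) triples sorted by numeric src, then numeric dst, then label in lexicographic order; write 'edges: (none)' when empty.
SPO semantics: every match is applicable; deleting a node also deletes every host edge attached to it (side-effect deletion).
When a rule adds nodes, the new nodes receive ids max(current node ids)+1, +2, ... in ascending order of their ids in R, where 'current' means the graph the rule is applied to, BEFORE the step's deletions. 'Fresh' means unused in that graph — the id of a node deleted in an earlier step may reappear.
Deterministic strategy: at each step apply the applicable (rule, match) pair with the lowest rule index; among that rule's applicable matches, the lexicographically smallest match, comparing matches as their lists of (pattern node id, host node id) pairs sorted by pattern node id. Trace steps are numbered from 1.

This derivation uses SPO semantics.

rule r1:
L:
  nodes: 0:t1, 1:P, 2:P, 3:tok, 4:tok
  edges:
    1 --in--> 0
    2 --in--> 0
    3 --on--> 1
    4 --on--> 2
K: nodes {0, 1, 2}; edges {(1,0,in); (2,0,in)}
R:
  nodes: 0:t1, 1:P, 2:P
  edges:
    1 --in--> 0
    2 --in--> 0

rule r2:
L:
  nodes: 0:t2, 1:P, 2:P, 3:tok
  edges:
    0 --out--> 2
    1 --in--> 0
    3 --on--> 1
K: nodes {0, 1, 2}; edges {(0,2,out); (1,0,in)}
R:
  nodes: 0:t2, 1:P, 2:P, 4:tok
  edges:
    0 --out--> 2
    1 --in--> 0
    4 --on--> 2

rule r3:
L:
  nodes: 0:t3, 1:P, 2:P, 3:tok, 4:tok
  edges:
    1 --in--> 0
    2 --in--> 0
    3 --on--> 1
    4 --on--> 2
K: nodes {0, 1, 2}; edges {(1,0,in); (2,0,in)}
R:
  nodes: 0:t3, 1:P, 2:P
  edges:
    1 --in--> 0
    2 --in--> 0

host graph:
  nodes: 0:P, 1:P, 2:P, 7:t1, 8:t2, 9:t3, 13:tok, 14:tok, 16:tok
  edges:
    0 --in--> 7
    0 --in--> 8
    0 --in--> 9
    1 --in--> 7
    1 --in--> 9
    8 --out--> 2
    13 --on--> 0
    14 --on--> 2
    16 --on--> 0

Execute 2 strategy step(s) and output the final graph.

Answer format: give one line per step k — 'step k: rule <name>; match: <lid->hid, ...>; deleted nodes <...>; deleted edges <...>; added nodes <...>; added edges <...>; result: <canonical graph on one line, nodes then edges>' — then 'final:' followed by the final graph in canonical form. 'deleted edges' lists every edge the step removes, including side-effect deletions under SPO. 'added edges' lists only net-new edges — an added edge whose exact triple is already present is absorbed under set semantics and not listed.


step 1: rule r2; match: 0->8, 1->0, 2->2, 3->13; deleted nodes 13; deleted edges (13,0,on); added nodes 17; added edges (17,2,on); result: nodes: 0:P, 1:P, 2:P, 7:t1, 8:t2, 9:t3, 14:tok, 16:tok, 17:tok edges: (0,7,in); (0,8,in); (0,9,in); (1,7,in); (1,9,in); (8,2,out); (14,2,on); (16,0,on); (17,2,on)
step 2: rule r2; match: 0->8, 1->0, 2->2, 3->16; deleted nodes 16; deleted edges (16,0,on); added nodes 18; added edges (18,2,on); result: nodes: 0:P, 1:P, 2:P, 7:t1, 8:t2, 9:t3, 14:tok, 17:tok, 18:tok edges: (0,7,in); (0,8,in); (0,9,in); (1,7,in); (1,9,in); (8,2,out); (14,2,on); (17,2,on); (18,2,on)
final:
nodes: 0:P, 1:P, 2:P, 7:t1, 8:t2, 9:t3, 14:tok, 17:tok, 18:tok
edges: (0,7,in); (0,8,in); (0,9,in); (1,7,in); (1,9,in); (8,2,out); (14,2,on); (17,2,on); (18,2,on)


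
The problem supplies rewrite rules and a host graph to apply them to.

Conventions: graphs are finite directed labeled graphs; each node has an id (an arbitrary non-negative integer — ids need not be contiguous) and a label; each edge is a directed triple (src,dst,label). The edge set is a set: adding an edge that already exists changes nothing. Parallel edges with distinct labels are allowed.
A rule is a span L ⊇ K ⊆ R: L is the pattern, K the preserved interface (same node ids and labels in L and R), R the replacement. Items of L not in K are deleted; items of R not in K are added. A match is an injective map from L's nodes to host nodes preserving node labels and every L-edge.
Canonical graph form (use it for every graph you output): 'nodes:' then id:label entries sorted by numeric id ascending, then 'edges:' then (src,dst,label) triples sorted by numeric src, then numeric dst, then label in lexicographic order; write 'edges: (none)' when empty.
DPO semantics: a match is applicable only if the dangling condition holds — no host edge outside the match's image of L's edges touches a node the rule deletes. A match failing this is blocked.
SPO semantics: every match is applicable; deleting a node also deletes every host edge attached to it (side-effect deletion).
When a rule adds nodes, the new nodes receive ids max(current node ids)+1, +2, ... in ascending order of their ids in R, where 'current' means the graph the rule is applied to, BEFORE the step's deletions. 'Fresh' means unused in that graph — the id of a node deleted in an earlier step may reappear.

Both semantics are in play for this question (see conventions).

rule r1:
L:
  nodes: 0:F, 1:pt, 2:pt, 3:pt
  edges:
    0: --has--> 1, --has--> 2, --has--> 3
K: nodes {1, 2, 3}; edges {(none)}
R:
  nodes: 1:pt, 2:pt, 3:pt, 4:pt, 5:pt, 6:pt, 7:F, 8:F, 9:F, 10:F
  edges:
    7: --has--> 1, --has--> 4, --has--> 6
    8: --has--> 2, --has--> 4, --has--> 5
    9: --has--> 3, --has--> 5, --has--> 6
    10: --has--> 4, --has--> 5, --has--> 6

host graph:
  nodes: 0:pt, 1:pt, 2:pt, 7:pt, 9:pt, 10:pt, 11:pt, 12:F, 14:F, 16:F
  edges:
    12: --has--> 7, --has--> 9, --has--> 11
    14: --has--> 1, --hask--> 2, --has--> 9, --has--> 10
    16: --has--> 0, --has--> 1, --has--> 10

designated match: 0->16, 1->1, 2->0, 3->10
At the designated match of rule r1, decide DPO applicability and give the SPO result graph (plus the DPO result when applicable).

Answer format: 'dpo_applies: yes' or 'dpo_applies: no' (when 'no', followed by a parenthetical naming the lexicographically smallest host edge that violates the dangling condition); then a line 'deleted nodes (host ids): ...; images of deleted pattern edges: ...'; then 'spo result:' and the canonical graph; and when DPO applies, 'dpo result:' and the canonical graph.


dpo_applies: yes
deleted nodes (host ids): 16; images of deleted pattern edges: (16,0,has); (16,1,has); (16,10,has)
spo result:
nodes: 0:pt, 1:pt, 2:pt, 7:pt, 9:pt, 10:pt, 11:pt, 12:F, 14:F, 17:pt, 18:pt, 19:pt, 20:F, 21:F, 22:F, 23:F
edges: (12,7,has); (12,9,has); (12,11,has); (14,1,has); (14,2,hask); (14,9,has); (14,10,has); (20,1,has); (20,17,has); (20,19,has); (21,0,has); (21,17,has); (21,18,has); (22,10,has); (22,18,has); (22,19,has); (23,17,has); (23,18,has); (23,19,has)
dpo result:
nodes: 0:pt, 1:pt, 2:pt, 7:pt, 9:pt, 10:pt, 11:pt, 12:F, 14:F, 17:pt, 18:pt, 19:pt, 20:F, 21:F, 22:F, 23:F
edges: (12,7,has); (12,9,has); (12,11,has); (14,1,has); (14,2,hask); (14,9,has); (14,10,has); (20,1,has); (20,17,has); (20,19,has); (21,0,has); (21,17,has); (21,18,has); (22,10,has); (22,18,has); (22,19,has); (23,17,has); (23,18,has); (23,19,has)


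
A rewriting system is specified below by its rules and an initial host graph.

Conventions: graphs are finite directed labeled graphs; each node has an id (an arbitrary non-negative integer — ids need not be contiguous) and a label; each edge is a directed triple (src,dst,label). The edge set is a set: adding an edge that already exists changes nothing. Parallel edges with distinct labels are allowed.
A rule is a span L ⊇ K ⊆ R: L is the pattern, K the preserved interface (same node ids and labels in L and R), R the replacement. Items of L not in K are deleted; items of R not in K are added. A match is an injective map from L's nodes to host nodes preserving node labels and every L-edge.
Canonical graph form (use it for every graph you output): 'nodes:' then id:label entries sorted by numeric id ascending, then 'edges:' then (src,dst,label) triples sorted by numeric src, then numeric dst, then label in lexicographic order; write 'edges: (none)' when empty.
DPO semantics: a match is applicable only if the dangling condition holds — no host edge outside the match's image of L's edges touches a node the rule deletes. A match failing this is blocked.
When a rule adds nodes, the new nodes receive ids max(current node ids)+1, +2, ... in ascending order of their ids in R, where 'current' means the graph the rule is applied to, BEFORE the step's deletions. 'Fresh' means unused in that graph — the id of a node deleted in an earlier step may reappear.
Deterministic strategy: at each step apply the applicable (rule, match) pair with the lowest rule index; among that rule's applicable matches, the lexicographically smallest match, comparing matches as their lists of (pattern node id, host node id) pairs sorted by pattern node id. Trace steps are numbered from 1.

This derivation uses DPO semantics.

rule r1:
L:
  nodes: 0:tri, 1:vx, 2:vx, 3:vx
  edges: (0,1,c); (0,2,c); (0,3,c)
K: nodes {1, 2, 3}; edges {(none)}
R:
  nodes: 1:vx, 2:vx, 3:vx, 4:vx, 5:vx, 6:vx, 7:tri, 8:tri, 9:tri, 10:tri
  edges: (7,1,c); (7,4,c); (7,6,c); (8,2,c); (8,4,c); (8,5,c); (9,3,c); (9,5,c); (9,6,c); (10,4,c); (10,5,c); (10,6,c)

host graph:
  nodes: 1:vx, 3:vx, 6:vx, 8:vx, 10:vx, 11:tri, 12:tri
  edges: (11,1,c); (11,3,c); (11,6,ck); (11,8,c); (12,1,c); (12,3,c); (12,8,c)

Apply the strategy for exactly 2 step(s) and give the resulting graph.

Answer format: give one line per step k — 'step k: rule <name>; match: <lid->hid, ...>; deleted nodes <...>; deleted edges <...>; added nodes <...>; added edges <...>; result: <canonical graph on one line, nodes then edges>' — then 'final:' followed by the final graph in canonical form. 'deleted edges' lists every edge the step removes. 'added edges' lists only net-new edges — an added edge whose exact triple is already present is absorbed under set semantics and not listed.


step 1: rule r1; match: 0->12, 1->1, 2->3, 3->8; deleted nodes 12; deleted edges (12,1,c); (12,3,c); (12,8,c); added nodes 13, 14, 15, 16, 17, 18, 19; added edges (16,1,c); (16,13,c); (16,15,c); (17,3,c); (17,13,c); (17,14,c); (18,8,c); (18,14,c); (18,15,c); (19,13,c); (19,14,c); (19,15,c); result: nodes: 1:vx, 3:vx, 6:vx, 8:vx, 10:vx, 11:tri, 13:vx, 14:vx, 15:vx, 16:tri, 17:tri, 18:tri, 19:tri edges: (11,1,c); (11,3,c); (11,6,ck); (11,8,c); (16,1,c); (16,13,c); (16,15,c); (17,3,c); (17,13,c); (17,14,c); (18,8,c); (18,14,c); (18,15,c); (19,13,c); (19,14,c); (19,15,c)
step 2: rule r1; match: 0->16, 1->1, 2->13, 3->15; deleted nodes 16; deleted edges (16,1,c); (16,13,c); (16,15,c); added nodes 20, 21, 22, 23, 24, 25, 26; added edges (23,1,c); (23,20,c); (23,22,c); (24,13,c); (24,20,c); (24,21,c); (25,15,c); (25,21,c); (25,22,c); (26,20,c); (26,21,c); (26,22,c); result: nodes: 1:vx, 3:vx, 6:vx, 8:vx, 10:vx, 11:tri, 13:vx, 14:vx, 15:vx, 17:tri, 18:tri, 19:tri, 20:vx, 21:vx, 22:vx, 23:tri, 24:tri, 25:tri, 26:tri edges: (11,1,c); (11,3,c); (11,6,ck); (11,8,c); (17,3,c); (17,13,c); (17,14,c); (18,8,c); (18,14,c); (18,15,c); (19,13,c); (19,14,c); (19,15,c); (23,1,c); (23,20,c); (23,22,c); (24,13,c); (24,20,c); (24,21,c); (25,15,c); (25,21,c); (25,22,c); (26,20,c); (26,21,c); (26,22,c)
final:
nodes: 1:vx, 3:vx, 6:vx, 8:vx, 10:vx, 11:tri, 13:vx, 14:vx, 15:vx, 17:tri, 18:tri, 19:tri, 20:vx, 21:vx, 22:vx, 23:tri, 24:tri, 25:tri, 26:tri
edges: (11,1,c); (11,3,c); (11,6,ck); (11,8,c); (17,3,c); (17,13,c); (17,14,c); (18,8,c); (18,14,c); (18,15,c); (19,13,c); (19,14,c); (19,15,c); (23,1,c); (23,20,c); (23,22,c); (24,13,c); (24,20,c); (24,21,c); (25,15,c); (25,21,c); (25,22,c); (26,20,c); (26,21,c); (26,22,c)


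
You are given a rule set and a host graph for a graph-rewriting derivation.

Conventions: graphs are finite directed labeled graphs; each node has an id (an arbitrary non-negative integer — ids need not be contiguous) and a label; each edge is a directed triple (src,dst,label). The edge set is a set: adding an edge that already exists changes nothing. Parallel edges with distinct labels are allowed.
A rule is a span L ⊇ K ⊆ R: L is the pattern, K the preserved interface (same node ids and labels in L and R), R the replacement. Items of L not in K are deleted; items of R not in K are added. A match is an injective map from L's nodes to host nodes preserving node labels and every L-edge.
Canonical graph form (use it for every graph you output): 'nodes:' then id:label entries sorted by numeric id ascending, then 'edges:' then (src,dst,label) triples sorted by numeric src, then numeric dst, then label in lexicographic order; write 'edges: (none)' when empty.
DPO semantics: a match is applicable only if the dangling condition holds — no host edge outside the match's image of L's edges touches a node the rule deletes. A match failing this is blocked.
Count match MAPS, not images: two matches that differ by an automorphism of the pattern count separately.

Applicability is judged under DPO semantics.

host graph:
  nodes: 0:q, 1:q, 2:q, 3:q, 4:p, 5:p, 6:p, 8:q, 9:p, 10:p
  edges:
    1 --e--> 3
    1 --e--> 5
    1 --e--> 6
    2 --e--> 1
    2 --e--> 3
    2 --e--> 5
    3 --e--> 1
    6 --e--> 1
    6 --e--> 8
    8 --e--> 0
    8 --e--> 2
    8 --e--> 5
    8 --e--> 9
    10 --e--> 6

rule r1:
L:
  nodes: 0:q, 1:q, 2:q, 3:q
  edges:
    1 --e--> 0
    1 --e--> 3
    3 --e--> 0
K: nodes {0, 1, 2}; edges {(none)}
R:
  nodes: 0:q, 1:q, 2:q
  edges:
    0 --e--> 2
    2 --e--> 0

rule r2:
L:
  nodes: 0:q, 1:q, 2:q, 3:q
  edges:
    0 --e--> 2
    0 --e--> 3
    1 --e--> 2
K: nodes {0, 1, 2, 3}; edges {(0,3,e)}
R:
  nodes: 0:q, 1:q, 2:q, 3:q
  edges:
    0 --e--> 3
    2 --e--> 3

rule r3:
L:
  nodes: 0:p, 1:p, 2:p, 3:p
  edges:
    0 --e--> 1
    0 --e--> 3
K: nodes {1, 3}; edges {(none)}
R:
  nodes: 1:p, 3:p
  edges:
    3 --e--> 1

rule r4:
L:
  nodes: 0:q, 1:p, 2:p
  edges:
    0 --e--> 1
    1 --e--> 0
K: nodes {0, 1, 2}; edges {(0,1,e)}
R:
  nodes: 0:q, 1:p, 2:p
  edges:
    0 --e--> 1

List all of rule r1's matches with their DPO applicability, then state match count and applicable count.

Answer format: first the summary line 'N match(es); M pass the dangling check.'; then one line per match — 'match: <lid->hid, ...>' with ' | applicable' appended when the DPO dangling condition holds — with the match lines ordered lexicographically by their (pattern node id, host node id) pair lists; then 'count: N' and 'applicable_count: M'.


4 match(es); 0 pass the dangling check.
match: 0->1, 1->2, 2->0, 3->3
match: 0->1, 1->2, 2->8, 3->3
match: 0->3, 1->2, 2->0, 3->1
match: 0->3, 1->2, 2->8, 3->1
count: 4
applicable_count: 0


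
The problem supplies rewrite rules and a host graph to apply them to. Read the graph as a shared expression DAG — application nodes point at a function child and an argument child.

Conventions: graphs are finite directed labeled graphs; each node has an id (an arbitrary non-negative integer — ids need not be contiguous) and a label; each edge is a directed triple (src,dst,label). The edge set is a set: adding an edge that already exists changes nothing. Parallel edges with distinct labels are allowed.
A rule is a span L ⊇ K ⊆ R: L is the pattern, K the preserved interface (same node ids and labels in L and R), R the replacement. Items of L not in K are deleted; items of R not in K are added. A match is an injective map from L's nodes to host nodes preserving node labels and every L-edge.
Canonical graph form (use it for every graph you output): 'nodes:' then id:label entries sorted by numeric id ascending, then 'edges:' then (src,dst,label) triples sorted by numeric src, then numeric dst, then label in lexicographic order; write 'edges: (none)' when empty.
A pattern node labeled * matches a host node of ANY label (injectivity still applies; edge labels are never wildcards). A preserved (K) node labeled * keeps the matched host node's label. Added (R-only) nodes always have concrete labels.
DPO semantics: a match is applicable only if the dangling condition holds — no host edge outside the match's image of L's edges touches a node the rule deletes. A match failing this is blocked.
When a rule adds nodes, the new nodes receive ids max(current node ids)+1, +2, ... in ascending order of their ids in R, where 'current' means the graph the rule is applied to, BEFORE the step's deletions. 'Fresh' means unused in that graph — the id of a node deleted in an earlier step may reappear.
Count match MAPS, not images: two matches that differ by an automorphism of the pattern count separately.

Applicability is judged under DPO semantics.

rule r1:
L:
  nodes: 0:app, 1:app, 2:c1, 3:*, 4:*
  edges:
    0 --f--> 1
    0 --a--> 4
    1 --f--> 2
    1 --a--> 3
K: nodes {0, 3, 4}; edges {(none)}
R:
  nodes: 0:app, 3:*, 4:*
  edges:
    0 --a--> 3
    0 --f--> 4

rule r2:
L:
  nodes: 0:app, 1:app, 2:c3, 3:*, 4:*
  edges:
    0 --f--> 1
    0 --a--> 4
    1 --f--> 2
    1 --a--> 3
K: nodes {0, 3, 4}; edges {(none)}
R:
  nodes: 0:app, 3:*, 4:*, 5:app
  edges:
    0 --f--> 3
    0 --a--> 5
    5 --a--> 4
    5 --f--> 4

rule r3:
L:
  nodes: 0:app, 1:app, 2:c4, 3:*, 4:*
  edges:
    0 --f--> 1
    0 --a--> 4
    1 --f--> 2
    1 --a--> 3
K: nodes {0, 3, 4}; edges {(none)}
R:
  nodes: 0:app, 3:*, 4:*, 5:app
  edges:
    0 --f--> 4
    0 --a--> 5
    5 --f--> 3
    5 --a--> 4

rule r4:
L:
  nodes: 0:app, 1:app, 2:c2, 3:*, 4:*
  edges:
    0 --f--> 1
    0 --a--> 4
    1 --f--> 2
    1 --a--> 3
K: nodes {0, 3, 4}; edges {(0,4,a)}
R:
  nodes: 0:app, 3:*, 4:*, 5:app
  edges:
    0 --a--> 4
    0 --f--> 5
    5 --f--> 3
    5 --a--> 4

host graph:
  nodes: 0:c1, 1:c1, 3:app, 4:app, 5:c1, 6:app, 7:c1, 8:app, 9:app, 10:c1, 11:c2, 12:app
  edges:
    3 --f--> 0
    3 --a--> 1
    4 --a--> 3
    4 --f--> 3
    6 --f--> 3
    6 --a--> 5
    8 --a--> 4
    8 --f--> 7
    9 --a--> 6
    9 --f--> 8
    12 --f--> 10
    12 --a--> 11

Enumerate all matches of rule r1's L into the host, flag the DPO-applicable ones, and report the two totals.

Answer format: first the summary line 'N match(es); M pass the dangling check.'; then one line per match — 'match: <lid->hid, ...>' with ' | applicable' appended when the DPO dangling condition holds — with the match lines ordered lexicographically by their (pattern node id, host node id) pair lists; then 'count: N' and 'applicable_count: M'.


2 match(es); 1 pass the dangling check.
match: 0->6, 1->3, 2->0, 3->1, 4->5
match: 0->9, 1->8, 2->7, 3->4, 4->6 | applicable
count: 2
applicable_count: 1
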